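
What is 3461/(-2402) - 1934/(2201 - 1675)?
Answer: -3232977/631726 ≈ -5.1177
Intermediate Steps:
3461/(-2402) - 1934/(2201 - 1675) = 3461*(-1/2402) - 1934/526 = -3461/2402 - 1934*1/526 = -3461/2402 - 967/263 = -3232977/631726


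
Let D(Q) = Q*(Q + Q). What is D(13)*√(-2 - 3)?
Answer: 338*I*√5 ≈ 755.79*I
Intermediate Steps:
D(Q) = 2*Q² (D(Q) = Q*(2*Q) = 2*Q²)
D(13)*√(-2 - 3) = (2*13²)*√(-2 - 3) = (2*169)*√(-5) = 338*(I*√5) = 338*I*√5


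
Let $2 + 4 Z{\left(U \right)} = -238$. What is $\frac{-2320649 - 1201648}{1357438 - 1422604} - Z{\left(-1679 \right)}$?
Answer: $\frac{2477419}{21722} \approx 114.05$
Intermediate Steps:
$Z{\left(U \right)} = -60$ ($Z{\left(U \right)} = - \frac{1}{2} + \frac{1}{4} \left(-238\right) = - \frac{1}{2} - \frac{119}{2} = -60$)
$\frac{-2320649 - 1201648}{1357438 - 1422604} - Z{\left(-1679 \right)} = \frac{-2320649 - 1201648}{1357438 - 1422604} - -60 = - \frac{3522297}{-65166} + 60 = \left(-3522297\right) \left(- \frac{1}{65166}\right) + 60 = \frac{1174099}{21722} + 60 = \frac{2477419}{21722}$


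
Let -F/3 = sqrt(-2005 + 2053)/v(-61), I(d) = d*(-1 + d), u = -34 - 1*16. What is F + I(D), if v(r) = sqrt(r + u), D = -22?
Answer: 506 + 12*I*sqrt(37)/37 ≈ 506.0 + 1.9728*I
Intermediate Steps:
u = -50 (u = -34 - 16 = -50)
v(r) = sqrt(-50 + r) (v(r) = sqrt(r - 50) = sqrt(-50 + r))
F = 12*I*sqrt(37)/37 (F = -3*sqrt(-2005 + 2053)/(sqrt(-50 - 61)) = -3*sqrt(48)/(sqrt(-111)) = -3*4*sqrt(3)/(I*sqrt(111)) = -3*4*sqrt(3)*(-I*sqrt(111)/111) = -(-12)*I*sqrt(37)/37 = 12*I*sqrt(37)/37 ≈ 1.9728*I)
F + I(D) = 12*I*sqrt(37)/37 - 22*(-1 - 22) = 12*I*sqrt(37)/37 - 22*(-23) = 12*I*sqrt(37)/37 + 506 = 506 + 12*I*sqrt(37)/37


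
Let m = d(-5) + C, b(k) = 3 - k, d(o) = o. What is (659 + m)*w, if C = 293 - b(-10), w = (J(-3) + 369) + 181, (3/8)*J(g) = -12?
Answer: 483812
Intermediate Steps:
J(g) = -32 (J(g) = (8/3)*(-12) = -32)
w = 518 (w = (-32 + 369) + 181 = 337 + 181 = 518)
C = 280 (C = 293 - (3 - 1*(-10)) = 293 - (3 + 10) = 293 - 1*13 = 293 - 13 = 280)
m = 275 (m = -5 + 280 = 275)
(659 + m)*w = (659 + 275)*518 = 934*518 = 483812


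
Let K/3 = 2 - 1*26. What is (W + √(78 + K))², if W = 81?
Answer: (81 + √6)² ≈ 6963.8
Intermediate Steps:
K = -72 (K = 3*(2 - 1*26) = 3*(2 - 26) = 3*(-24) = -72)
(W + √(78 + K))² = (81 + √(78 - 72))² = (81 + √6)²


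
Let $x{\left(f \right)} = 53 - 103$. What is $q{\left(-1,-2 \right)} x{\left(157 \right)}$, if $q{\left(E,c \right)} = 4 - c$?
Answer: $-300$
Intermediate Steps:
$x{\left(f \right)} = -50$
$q{\left(-1,-2 \right)} x{\left(157 \right)} = \left(4 - -2\right) \left(-50\right) = \left(4 + 2\right) \left(-50\right) = 6 \left(-50\right) = -300$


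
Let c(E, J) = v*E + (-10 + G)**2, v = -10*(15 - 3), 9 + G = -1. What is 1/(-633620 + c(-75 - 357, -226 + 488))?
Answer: -1/581380 ≈ -1.7200e-6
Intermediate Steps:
G = -10 (G = -9 - 1 = -10)
v = -120 (v = -10*12 = -120)
c(E, J) = 400 - 120*E (c(E, J) = -120*E + (-10 - 10)**2 = -120*E + (-20)**2 = -120*E + 400 = 400 - 120*E)
1/(-633620 + c(-75 - 357, -226 + 488)) = 1/(-633620 + (400 - 120*(-75 - 357))) = 1/(-633620 + (400 - 120*(-432))) = 1/(-633620 + (400 + 51840)) = 1/(-633620 + 52240) = 1/(-581380) = -1/581380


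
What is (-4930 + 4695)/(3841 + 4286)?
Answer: -235/8127 ≈ -0.028916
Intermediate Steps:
(-4930 + 4695)/(3841 + 4286) = -235/8127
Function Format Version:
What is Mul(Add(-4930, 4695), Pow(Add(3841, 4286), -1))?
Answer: Rational(-235, 8127) ≈ -0.028916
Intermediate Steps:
Mul(Add(-4930, 4695), Pow(Add(3841, 4286), -1)) = Mul(-235, Pow(8127, -1)) = Mul(-235, Rational(1, 8127)) = Rational(-235, 8127)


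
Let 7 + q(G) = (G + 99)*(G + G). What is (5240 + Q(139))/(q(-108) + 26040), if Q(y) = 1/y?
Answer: 728361/3888803 ≈ 0.18730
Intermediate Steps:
q(G) = -7 + 2*G*(99 + G) (q(G) = -7 + (G + 99)*(G + G) = -7 + (99 + G)*(2*G) = -7 + 2*G*(99 + G))
(5240 + Q(139))/(q(-108) + 26040) = (5240 + 1/139)/((-7 + 2*(-108)**2 + 198*(-108)) + 26040) = (5240 + 1/139)/((-7 + 2*11664 - 21384) + 26040) = 728361/(139*((-7 + 23328 - 21384) + 26040)) = 728361/(139*(1937 + 26040)) = (728361/139)/27977 = (728361/139)*(1/27977) = 728361/3888803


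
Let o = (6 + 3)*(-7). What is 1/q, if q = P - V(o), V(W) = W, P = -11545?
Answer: -1/11482 ≈ -8.7093e-5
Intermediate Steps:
o = -63 (o = 9*(-7) = -63)
q = -11482 (q = -11545 - 1*(-63) = -11545 + 63 = -11482)
1/q = 1/(-11482) = -1/11482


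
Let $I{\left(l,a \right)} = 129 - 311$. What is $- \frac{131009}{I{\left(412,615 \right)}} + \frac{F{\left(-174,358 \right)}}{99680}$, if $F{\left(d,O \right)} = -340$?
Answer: $\frac{46638983}{64792} \approx 719.83$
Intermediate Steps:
$I{\left(l,a \right)} = -182$ ($I{\left(l,a \right)} = 129 - 311 = -182$)
$- \frac{131009}{I{\left(412,615 \right)}} + \frac{F{\left(-174,358 \right)}}{99680} = - \frac{131009}{-182} - \frac{340}{99680} = \left(-131009\right) \left(- \frac{1}{182}\right) - \frac{17}{4984} = \frac{131009}{182} - \frac{17}{4984} = \frac{46638983}{64792}$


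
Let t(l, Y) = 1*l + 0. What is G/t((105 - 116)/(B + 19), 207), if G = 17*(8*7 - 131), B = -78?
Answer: -75225/11 ≈ -6838.6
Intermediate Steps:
t(l, Y) = l (t(l, Y) = l + 0 = l)
G = -1275 (G = 17*(56 - 131) = 17*(-75) = -1275)
G/t((105 - 116)/(B + 19), 207) = -1275*(-78 + 19)/(105 - 116) = -1275/((-11/(-59))) = -1275/((-11*(-1/59))) = -1275/11/59 = -1275*59/11 = -75225/11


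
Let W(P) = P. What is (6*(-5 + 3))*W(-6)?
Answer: 72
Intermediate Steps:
(6*(-5 + 3))*W(-6) = (6*(-5 + 3))*(-6) = (6*(-2))*(-6) = -12*(-6) = 72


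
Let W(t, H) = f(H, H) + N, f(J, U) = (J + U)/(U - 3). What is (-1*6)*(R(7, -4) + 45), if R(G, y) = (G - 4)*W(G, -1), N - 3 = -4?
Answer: -261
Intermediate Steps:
f(J, U) = (J + U)/(-3 + U)
N = -1 (N = 3 - 4 = -1)
W(t, H) = -1 + 2*H/(-3 + H) (W(t, H) = (H + H)/(-3 + H) - 1 = (2*H)/(-3 + H) - 1 = 2*H/(-3 + H) - 1 = -1 + 2*H/(-3 + H))
R(G, y) = 2 - G/2 (R(G, y) = (G - 4)*((3 - 1)/(-3 - 1)) = (-4 + G)*(2/(-4)) = (-4 + G)*(-¼*2) = (-4 + G)*(-½) = 2 - G/2)
(-1*6)*(R(7, -4) + 45) = (-1*6)*((2 - ½*7) + 45) = -6*((2 - 7/2) + 45) = -6*(-3/2 + 45) = -6*87/2 = -261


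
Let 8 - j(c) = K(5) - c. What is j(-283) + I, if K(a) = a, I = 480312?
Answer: 480032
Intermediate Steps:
j(c) = 3 + c (j(c) = 8 - (5 - c) = 8 + (-5 + c) = 3 + c)
j(-283) + I = (3 - 283) + 480312 = -280 + 480312 = 480032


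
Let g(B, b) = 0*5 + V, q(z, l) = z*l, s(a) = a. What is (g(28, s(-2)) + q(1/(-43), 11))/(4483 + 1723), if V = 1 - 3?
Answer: -97/266858 ≈ -0.00036349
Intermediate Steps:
V = -2
q(z, l) = l*z
g(B, b) = -2 (g(B, b) = 0*5 - 2 = 0 - 2 = -2)
(g(28, s(-2)) + q(1/(-43), 11))/(4483 + 1723) = (-2 + 11/(-43))/(4483 + 1723) = (-2 + 11*(-1/43))/6206 = (-2 - 11/43)*(1/6206) = -97/43*1/6206 = -97/266858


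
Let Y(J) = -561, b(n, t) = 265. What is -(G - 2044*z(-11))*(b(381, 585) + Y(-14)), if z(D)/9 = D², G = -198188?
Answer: -717534784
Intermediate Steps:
z(D) = 9*D²
-(G - 2044*z(-11))*(b(381, 585) + Y(-14)) = -(-198188 - 18396*(-11)²)*(265 - 561) = -(-198188 - 18396*121)*(-296) = -(-198188 - 2044*1089)*(-296) = -(-198188 - 2225916)*(-296) = -(-2424104)*(-296) = -1*717534784 = -717534784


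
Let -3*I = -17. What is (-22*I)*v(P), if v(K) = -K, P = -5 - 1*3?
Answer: -2992/3 ≈ -997.33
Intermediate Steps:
I = 17/3 (I = -⅓*(-17) = 17/3 ≈ 5.6667)
P = -8 (P = -5 - 3 = -8)
(-22*I)*v(P) = (-22*17/3)*(-1*(-8)) = -374/3*8 = -2992/3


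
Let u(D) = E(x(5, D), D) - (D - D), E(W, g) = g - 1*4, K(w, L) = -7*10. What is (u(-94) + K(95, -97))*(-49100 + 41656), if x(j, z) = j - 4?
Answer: 1250592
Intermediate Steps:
K(w, L) = -70
x(j, z) = -4 + j
E(W, g) = -4 + g (E(W, g) = g - 4 = -4 + g)
u(D) = -4 + D (u(D) = (-4 + D) - (D - D) = (-4 + D) - 1*0 = (-4 + D) + 0 = -4 + D)
(u(-94) + K(95, -97))*(-49100 + 41656) = ((-4 - 94) - 70)*(-49100 + 41656) = (-98 - 70)*(-7444) = -168*(-7444) = 1250592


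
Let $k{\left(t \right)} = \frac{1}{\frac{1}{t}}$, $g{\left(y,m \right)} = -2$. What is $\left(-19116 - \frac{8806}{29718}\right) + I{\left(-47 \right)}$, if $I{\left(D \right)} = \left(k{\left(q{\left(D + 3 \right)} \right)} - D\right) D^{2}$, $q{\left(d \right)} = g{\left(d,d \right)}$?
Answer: $\frac{1193009848}{14859} \approx 80289.0$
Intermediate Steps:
$q{\left(d \right)} = -2$
$k{\left(t \right)} = t$
$I{\left(D \right)} = D^{2} \left(-2 - D\right)$ ($I{\left(D \right)} = \left(-2 - D\right) D^{2} = D^{2} \left(-2 - D\right)$)
$\left(-19116 - \frac{8806}{29718}\right) + I{\left(-47 \right)} = \left(-19116 - \frac{8806}{29718}\right) + \left(-47\right)^{2} \left(-2 - -47\right) = \left(-19116 - \frac{4403}{14859}\right) + 2209 \left(-2 + 47\right) = \left(-19116 - \frac{4403}{14859}\right) + 2209 \cdot 45 = - \frac{284049047}{14859} + 99405 = \frac{1193009848}{14859}$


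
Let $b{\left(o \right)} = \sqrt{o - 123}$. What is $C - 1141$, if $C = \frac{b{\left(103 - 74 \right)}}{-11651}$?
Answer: $-1141 - \frac{i \sqrt{94}}{11651} \approx -1141.0 - 0.00083215 i$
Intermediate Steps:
$b{\left(o \right)} = \sqrt{-123 + o}$
$C = - \frac{i \sqrt{94}}{11651}$ ($C = \frac{\sqrt{-123 + \left(103 - 74\right)}}{-11651} = \sqrt{-123 + 29} \left(- \frac{1}{11651}\right) = \sqrt{-94} \left(- \frac{1}{11651}\right) = i \sqrt{94} \left(- \frac{1}{11651}\right) = - \frac{i \sqrt{94}}{11651} \approx - 0.00083215 i$)
$C - 1141 = - \frac{i \sqrt{94}}{11651} - 1141 = -1141 - \frac{i \sqrt{94}}{11651}$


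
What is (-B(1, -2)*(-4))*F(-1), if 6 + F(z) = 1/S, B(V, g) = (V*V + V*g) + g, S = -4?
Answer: 75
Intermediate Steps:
B(V, g) = g + V**2 + V*g (B(V, g) = (V**2 + V*g) + g = g + V**2 + V*g)
F(z) = -25/4 (F(z) = -6 + 1/(-4) = -6 - 1/4 = -25/4)
(-B(1, -2)*(-4))*F(-1) = (-(-2 + 1**2 + 1*(-2))*(-4))*(-25/4) = (-(-2 + 1 - 2)*(-4))*(-25/4) = (-1*(-3)*(-4))*(-25/4) = (3*(-4))*(-25/4) = -12*(-25/4) = 75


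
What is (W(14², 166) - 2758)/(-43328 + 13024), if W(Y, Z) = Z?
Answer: 81/947 ≈ 0.085533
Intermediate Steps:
(W(14², 166) - 2758)/(-43328 + 13024) = (166 - 2758)/(-43328 + 13024) = -2592/(-30304) = -2592*(-1/30304) = 81/947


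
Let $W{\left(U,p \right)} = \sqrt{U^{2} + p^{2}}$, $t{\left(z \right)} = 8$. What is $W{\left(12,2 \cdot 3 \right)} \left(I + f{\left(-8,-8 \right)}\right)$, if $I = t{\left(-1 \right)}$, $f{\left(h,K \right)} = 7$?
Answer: $90 \sqrt{5} \approx 201.25$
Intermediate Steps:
$I = 8$
$W{\left(12,2 \cdot 3 \right)} \left(I + f{\left(-8,-8 \right)}\right) = \sqrt{12^{2} + \left(2 \cdot 3\right)^{2}} \left(8 + 7\right) = \sqrt{144 + 6^{2}} \cdot 15 = \sqrt{144 + 36} \cdot 15 = \sqrt{180} \cdot 15 = 6 \sqrt{5} \cdot 15 = 90 \sqrt{5}$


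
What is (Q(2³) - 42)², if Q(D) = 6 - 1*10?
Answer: 2116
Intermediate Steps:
Q(D) = -4 (Q(D) = 6 - 10 = -4)
(Q(2³) - 42)² = (-4 - 42)² = (-46)² = 2116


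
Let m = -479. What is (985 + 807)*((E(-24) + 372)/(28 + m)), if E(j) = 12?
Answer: -688128/451 ≈ -1525.8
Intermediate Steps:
(985 + 807)*((E(-24) + 372)/(28 + m)) = (985 + 807)*((12 + 372)/(28 - 479)) = 1792*(384/(-451)) = 1792*(384*(-1/451)) = 1792*(-384/451) = -688128/451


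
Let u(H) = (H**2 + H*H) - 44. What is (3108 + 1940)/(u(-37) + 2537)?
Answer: 5048/5231 ≈ 0.96502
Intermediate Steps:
u(H) = -44 + 2*H**2 (u(H) = (H**2 + H**2) - 44 = 2*H**2 - 44 = -44 + 2*H**2)
(3108 + 1940)/(u(-37) + 2537) = (3108 + 1940)/((-44 + 2*(-37)**2) + 2537) = 5048/((-44 + 2*1369) + 2537) = 5048/((-44 + 2738) + 2537) = 5048/(2694 + 2537) = 5048/5231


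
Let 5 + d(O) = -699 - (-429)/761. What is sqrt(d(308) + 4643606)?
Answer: sqrt(2688802375611)/761 ≈ 2154.7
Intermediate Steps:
d(O) = -535315/761 (d(O) = -5 + (-699 - (-429)/761) = -5 + (-699 - 1*(-429/761)) = -5 + (-699 + 429/761) = -5 - 531510/761 = -535315/761)
sqrt(d(308) + 4643606) = sqrt(-535315/761 + 4643606) = sqrt(3533248851/761) = sqrt(2688802375611)/761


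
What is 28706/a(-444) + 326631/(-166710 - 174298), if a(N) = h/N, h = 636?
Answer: -362209410419/18073424 ≈ -20041.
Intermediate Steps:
a(N) = 636/N
28706/a(-444) + 326631/(-166710 - 174298) = 28706/((636/(-444))) + 326631/(-166710 - 174298) = 28706/((636*(-1/444))) + 326631/(-341008) = 28706/(-53/37) + 326631*(-1/341008) = 28706*(-37/53) - 326631/341008 = -1062122/53 - 326631/341008 = -362209410419/18073424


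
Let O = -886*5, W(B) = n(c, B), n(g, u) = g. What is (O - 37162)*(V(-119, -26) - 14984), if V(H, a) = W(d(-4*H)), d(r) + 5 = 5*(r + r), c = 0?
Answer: 623214528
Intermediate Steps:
d(r) = -5 + 10*r (d(r) = -5 + 5*(r + r) = -5 + 5*(2*r) = -5 + 10*r)
W(B) = 0
V(H, a) = 0
O = -4430
(O - 37162)*(V(-119, -26) - 14984) = (-4430 - 37162)*(0 - 14984) = -41592*(-14984) = 623214528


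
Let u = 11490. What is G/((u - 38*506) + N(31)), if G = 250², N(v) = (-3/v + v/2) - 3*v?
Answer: -3875000/484567 ≈ -7.9968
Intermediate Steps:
N(v) = -3/v - 5*v/2 (N(v) = (-3/v + v*(½)) - 3*v = (-3/v + v/2) - 3*v = (v/2 - 3/v) - 3*v = -3/v - 5*v/2)
G = 62500
G/((u - 38*506) + N(31)) = 62500/((11490 - 38*506) + (-3/31 - 5/2*31)) = 62500/((11490 - 19228) + (-3*1/31 - 155/2)) = 62500/(-7738 + (-3/31 - 155/2)) = 62500/(-7738 - 4811/62) = 62500/(-484567/62) = 62500*(-62/484567) = -3875000/484567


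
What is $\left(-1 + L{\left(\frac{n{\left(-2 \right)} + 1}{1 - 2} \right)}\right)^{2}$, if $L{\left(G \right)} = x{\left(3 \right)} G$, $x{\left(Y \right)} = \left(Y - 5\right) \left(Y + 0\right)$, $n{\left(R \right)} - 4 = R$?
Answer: $289$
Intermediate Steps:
$n{\left(R \right)} = 4 + R$
$x{\left(Y \right)} = Y \left(-5 + Y\right)$ ($x{\left(Y \right)} = \left(-5 + Y\right) Y = Y \left(-5 + Y\right)$)
$L{\left(G \right)} = - 6 G$ ($L{\left(G \right)} = 3 \left(-5 + 3\right) G = 3 \left(-2\right) G = - 6 G$)
$\left(-1 + L{\left(\frac{n{\left(-2 \right)} + 1}{1 - 2} \right)}\right)^{2} = \left(-1 - 6 \frac{\left(4 - 2\right) + 1}{1 - 2}\right)^{2} = \left(-1 - 6 \frac{2 + 1}{-1}\right)^{2} = \left(-1 - 6 \cdot 3 \left(-1\right)\right)^{2} = \left(-1 - -18\right)^{2} = \left(-1 + 18\right)^{2} = 17^{2} = 289$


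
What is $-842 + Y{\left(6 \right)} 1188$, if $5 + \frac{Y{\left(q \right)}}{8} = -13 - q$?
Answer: $-228938$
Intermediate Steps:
$Y{\left(q \right)} = -144 - 8 q$ ($Y{\left(q \right)} = -40 + 8 \left(-13 - q\right) = -40 - \left(104 + 8 q\right) = -144 - 8 q$)
$-842 + Y{\left(6 \right)} 1188 = -842 + \left(-144 - 48\right) 1188 = -842 - 228096 = -228938$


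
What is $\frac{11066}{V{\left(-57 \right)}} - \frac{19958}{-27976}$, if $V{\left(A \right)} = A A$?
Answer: $\frac{187212979}{45447012} \approx 4.1194$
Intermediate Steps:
$V{\left(A \right)} = A^{2}$
$\frac{11066}{V{\left(-57 \right)}} - \frac{19958}{-27976} = \frac{11066}{\left(-57\right)^{2}} - \frac{19958}{-27976} = \frac{11066}{3249} - - \frac{9979}{13988} = 11066 \cdot \frac{1}{3249} + \frac{9979}{13988} = \frac{11066}{3249} + \frac{9979}{13988} = \frac{187212979}{45447012}$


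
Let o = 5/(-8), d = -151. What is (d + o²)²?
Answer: 92910321/4096 ≈ 22683.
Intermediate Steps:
o = -5/8 (o = 5*(-⅛) = -5/8 ≈ -0.62500)
(d + o²)² = (-151 + (-5/8)²)² = (-151 + 25/64)² = (-9639/64)² = 92910321/4096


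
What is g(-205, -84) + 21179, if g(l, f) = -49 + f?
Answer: 21046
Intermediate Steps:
g(-205, -84) + 21179 = (-49 - 84) + 21179 = -133 + 21179 = 21046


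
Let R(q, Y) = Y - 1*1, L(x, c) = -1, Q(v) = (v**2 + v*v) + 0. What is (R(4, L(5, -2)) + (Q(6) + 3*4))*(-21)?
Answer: -1722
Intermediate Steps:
Q(v) = 2*v**2 (Q(v) = (v**2 + v**2) + 0 = 2*v**2 + 0 = 2*v**2)
R(q, Y) = -1 + Y (R(q, Y) = Y - 1 = -1 + Y)
(R(4, L(5, -2)) + (Q(6) + 3*4))*(-21) = ((-1 - 1) + (2*6**2 + 3*4))*(-21) = (-2 + (2*36 + 12))*(-21) = (-2 + (72 + 12))*(-21) = (-2 + 84)*(-21) = 82*(-21) = -1722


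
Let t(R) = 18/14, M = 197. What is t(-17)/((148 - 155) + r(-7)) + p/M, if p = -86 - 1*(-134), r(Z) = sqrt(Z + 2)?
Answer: 91/1182 - I*sqrt(5)/42 ≈ 0.076988 - 0.05324*I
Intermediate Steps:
r(Z) = sqrt(2 + Z)
p = 48 (p = -86 + 134 = 48)
t(R) = 9/7 (t(R) = 18*(1/14) = 9/7)
t(-17)/((148 - 155) + r(-7)) + p/M = 9/(7*((148 - 155) + sqrt(2 - 7))) + 48/197 = 9/(7*(-7 + sqrt(-5))) + 48*(1/197) = 9/(7*(-7 + I*sqrt(5))) + 48/197 = 48/197 + 9/(7*(-7 + I*sqrt(5)))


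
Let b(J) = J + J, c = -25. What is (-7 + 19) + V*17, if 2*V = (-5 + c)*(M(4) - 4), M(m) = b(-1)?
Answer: 1542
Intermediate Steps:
b(J) = 2*J
M(m) = -2 (M(m) = 2*(-1) = -2)
V = 90 (V = ((-5 - 25)*(-2 - 4))/2 = (-30*(-6))/2 = (½)*180 = 90)
(-7 + 19) + V*17 = (-7 + 19) + 90*17 = 12 + 1530 = 1542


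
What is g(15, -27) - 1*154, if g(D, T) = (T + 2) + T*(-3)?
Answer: -98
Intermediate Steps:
g(D, T) = 2 - 2*T (g(D, T) = (2 + T) - 3*T = 2 - 2*T)
g(15, -27) - 1*154 = (2 - 2*(-27)) - 1*154 = (2 + 54) - 154 = 56 - 154 = -98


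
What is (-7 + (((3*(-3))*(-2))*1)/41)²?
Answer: 72361/1681 ≈ 43.046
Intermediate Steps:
(-7 + (((3*(-3))*(-2))*1)/41)² = (-7 + (-9*(-2)*1)*(1/41))² = (-7 + (18*1)*(1/41))² = (-7 + 18*(1/41))² = (-7 + 18/41)² = (-269/41)² = 72361/1681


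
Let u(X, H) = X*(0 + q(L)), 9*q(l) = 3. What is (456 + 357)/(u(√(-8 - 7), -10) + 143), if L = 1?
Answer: 348777/61352 - 813*I*√15/61352 ≈ 5.6849 - 0.051322*I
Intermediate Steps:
q(l) = ⅓ (q(l) = (⅑)*3 = ⅓)
u(X, H) = X/3 (u(X, H) = X*(0 + ⅓) = X*(⅓) = X/3)
(456 + 357)/(u(√(-8 - 7), -10) + 143) = (456 + 357)/(√(-8 - 7)/3 + 143) = 813/(√(-15)/3 + 143) = 813/((I*√15)/3 + 143) = 813/(I*√15/3 + 143) = 813/(143 + I*√15/3)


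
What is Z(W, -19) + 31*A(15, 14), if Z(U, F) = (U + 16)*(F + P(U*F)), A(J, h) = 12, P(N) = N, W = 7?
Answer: -3124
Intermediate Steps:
Z(U, F) = (16 + U)*(F + F*U) (Z(U, F) = (U + 16)*(F + U*F) = (16 + U)*(F + F*U))
Z(W, -19) + 31*A(15, 14) = -19*(16 + 7**2 + 17*7) + 31*12 = -19*(16 + 49 + 119) + 372 = -19*184 + 372 = -3496 + 372 = -3124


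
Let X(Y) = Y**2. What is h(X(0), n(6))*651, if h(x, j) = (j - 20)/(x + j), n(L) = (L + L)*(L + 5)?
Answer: 6076/11 ≈ 552.36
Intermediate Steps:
n(L) = 2*L*(5 + L) (n(L) = (2*L)*(5 + L) = 2*L*(5 + L))
h(x, j) = (-20 + j)/(j + x)
h(X(0), n(6))*651 = ((-20 + 2*6*(5 + 6))/(2*6*(5 + 6) + 0**2))*651 = ((-20 + 2*6*11)/(2*6*11 + 0))*651 = ((-20 + 132)/(132 + 0))*651 = (112/132)*651 = ((1/132)*112)*651 = (28/33)*651 = 6076/11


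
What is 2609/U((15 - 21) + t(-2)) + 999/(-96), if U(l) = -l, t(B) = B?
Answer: 10103/32 ≈ 315.72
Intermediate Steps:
2609/U((15 - 21) + t(-2)) + 999/(-96) = 2609/((-((15 - 21) - 2))) + 999/(-96) = 2609/((-(-6 - 2))) + 999*(-1/96) = 2609/((-1*(-8))) - 333/32 = 2609/8 - 333/32 = 10103/32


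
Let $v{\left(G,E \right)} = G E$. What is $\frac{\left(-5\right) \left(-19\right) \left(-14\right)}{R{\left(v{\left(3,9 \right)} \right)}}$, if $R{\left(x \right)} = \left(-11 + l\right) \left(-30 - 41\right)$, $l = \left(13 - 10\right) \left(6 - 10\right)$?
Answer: $- \frac{1330}{1633} \approx -0.81445$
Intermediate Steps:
$l = -12$ ($l = 3 \left(-4\right) = -12$)
$v{\left(G,E \right)} = E G$
$R{\left(x \right)} = 1633$ ($R{\left(x \right)} = \left(-11 - 12\right) \left(-30 - 41\right) = \left(-23\right) \left(-71\right) = 1633$)
$\frac{\left(-5\right) \left(-19\right) \left(-14\right)}{R{\left(v{\left(3,9 \right)} \right)}} = \frac{\left(-5\right) \left(-19\right) \left(-14\right)}{1633} = 95 \left(-14\right) \frac{1}{1633} = \left(-1330\right) \frac{1}{1633} = - \frac{1330}{1633}$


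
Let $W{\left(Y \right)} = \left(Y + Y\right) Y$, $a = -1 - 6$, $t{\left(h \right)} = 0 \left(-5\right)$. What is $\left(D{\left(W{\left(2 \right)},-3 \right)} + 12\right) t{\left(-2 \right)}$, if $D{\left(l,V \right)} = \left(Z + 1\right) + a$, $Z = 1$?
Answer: $0$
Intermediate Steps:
$t{\left(h \right)} = 0$
$a = -7$ ($a = -1 - 6 = -7$)
$W{\left(Y \right)} = 2 Y^{2}$ ($W{\left(Y \right)} = 2 Y Y = 2 Y^{2}$)
$D{\left(l,V \right)} = -5$ ($D{\left(l,V \right)} = \left(1 + 1\right) - 7 = 2 - 7 = -5$)
$\left(D{\left(W{\left(2 \right)},-3 \right)} + 12\right) t{\left(-2 \right)} = \left(-5 + 12\right) 0 = 7 \cdot 0 = 0$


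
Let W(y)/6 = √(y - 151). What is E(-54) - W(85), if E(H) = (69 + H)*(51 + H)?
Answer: -45 - 6*I*√66 ≈ -45.0 - 48.744*I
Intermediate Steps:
W(y) = 6*√(-151 + y) (W(y) = 6*√(y - 151) = 6*√(-151 + y))
E(H) = (51 + H)*(69 + H)
E(-54) - W(85) = (3519 + (-54)² + 120*(-54)) - 6*√(-151 + 85) = (3519 + 2916 - 6480) - 6*√(-66) = -45 - 6*I*√66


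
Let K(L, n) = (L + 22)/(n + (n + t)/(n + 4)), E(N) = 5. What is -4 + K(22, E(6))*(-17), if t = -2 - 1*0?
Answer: -577/4 ≈ -144.25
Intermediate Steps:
t = -2 (t = -2 + 0 = -2)
K(L, n) = (22 + L)/(n + (-2 + n)/(4 + n)) (K(L, n) = (L + 22)/(n + (n - 2)/(n + 4)) = (22 + L)/(n + (-2 + n)/(4 + n)))
-4 + K(22, E(6))*(-17) = -4 + ((88 + 4*22 + 22*5 + 22*5)/(-2 + 5**2 + 5*5))*(-17) = -4 + ((88 + 88 + 110 + 110)/(-2 + 25 + 25))*(-17) = -4 + (396/48)*(-17) = -4 + ((1/48)*396)*(-17) = -4 + (33/4)*(-17) = -4 - 561/4 = -577/4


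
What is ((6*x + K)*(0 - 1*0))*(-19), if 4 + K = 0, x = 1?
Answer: 0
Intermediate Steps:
K = -4 (K = -4 + 0 = -4)
((6*x + K)*(0 - 1*0))*(-19) = ((6*1 - 4)*(0 - 1*0))*(-19) = ((6 - 4)*(0 + 0))*(-19) = (2*0)*(-19) = 0*(-19) = 0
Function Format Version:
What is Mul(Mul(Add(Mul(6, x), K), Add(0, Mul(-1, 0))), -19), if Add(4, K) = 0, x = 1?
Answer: 0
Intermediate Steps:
K = -4 (K = Add(-4, 0) = -4)
Mul(Mul(Add(Mul(6, x), K), Add(0, Mul(-1, 0))), -19) = Mul(Mul(Add(Mul(6, 1), -4), Add(0, Mul(-1, 0))), -19) = Mul(Mul(Add(6, -4), Add(0, 0)), -19) = Mul(Mul(2, 0), -19) = Mul(0, -19) = 0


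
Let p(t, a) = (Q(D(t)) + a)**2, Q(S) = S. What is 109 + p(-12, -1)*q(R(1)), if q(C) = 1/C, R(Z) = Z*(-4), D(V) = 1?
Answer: 109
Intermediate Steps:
p(t, a) = (1 + a)**2
R(Z) = -4*Z
109 + p(-12, -1)*q(R(1)) = 109 + (1 - 1)**2/((-4*1)) = 109 + 0**2/(-4) = 109 + 0*(-1/4) = 109 + 0 = 109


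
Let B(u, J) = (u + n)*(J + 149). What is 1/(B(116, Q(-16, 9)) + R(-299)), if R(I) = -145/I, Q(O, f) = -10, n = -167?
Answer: -299/2119466 ≈ -0.00014107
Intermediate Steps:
B(u, J) = (-167 + u)*(149 + J) (B(u, J) = (u - 167)*(J + 149) = (-167 + u)*(149 + J))
1/(B(116, Q(-16, 9)) + R(-299)) = 1/((-24883 - 167*(-10) + 149*116 - 10*116) - 145/(-299)) = 1/((-24883 + 1670 + 17284 - 1160) - 145*(-1/299)) = 1/(-7089 + 145/299) = 1/(-2119466/299) = -299/2119466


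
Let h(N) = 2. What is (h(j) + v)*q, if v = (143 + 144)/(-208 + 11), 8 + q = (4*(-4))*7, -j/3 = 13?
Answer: -12840/197 ≈ -65.178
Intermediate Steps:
j = -39 (j = -3*13 = -39)
q = -120 (q = -8 + (4*(-4))*7 = -8 - 16*7 = -8 - 112 = -120)
v = -287/197 (v = 287/(-197) = 287*(-1/197) = -287/197 ≈ -1.4569)
(h(j) + v)*q = (2 - 287/197)*(-120) = (107/197)*(-120) = -12840/197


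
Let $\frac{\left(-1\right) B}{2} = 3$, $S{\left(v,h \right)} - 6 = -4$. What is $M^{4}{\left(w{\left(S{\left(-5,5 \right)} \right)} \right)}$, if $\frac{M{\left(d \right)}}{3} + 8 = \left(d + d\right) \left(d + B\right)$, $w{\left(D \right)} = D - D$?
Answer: $331776$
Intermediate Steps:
$S{\left(v,h \right)} = 2$ ($S{\left(v,h \right)} = 6 - 4 = 2$)
$B = -6$ ($B = \left(-2\right) 3 = -6$)
$w{\left(D \right)} = 0$
$M{\left(d \right)} = -24 + 6 d \left(-6 + d\right)$ ($M{\left(d \right)} = -24 + 3 \left(d + d\right) \left(d - 6\right) = -24 + 3 \cdot 2 d \left(-6 + d\right) = -24 + 6 d \left(-6 + d\right)$)
$M^{4}{\left(w{\left(S{\left(-5,5 \right)} \right)} \right)} = \left(-24 - 0 + 6 \cdot 0^{2}\right)^{4} = \left(-24 + 0 + 6 \cdot 0\right)^{4} = \left(-24 + 0 + 0\right)^{4} = \left(-24\right)^{4} = 331776$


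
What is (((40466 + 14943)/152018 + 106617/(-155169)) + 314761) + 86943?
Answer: 451218075169123/1123261002 ≈ 4.0170e+5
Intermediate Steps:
(((40466 + 14943)/152018 + 106617/(-155169)) + 314761) + 86943 = ((55409*(1/152018) + 106617*(-1/155169)) + 314761) + 86943 = ((55409/152018 - 5077/7389) + 314761) + 86943 = (-362378285/1123261002 + 314761) + 86943 = 353558393872237/1123261002 + 86943 = 451218075169123/1123261002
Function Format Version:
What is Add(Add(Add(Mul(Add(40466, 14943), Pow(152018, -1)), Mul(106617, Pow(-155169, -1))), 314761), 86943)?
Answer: Rational(451218075169123, 1123261002) ≈ 4.0170e+5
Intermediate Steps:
Add(Add(Add(Mul(Add(40466, 14943), Pow(152018, -1)), Mul(106617, Pow(-155169, -1))), 314761), 86943) = Add(Add(Add(Mul(55409, Rational(1, 152018)), Mul(106617, Rational(-1, 155169))), 314761), 86943) = Add(Add(Add(Rational(55409, 152018), Rational(-5077, 7389)), 314761), 86943) = Add(Add(Rational(-362378285, 1123261002), 314761), 86943) = Add(Rational(353558393872237, 1123261002), 86943) = Rational(451218075169123, 1123261002)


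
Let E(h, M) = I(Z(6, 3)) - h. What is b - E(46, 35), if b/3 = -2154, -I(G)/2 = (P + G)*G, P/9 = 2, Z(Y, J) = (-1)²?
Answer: -6378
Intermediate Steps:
Z(Y, J) = 1
P = 18 (P = 9*2 = 18)
I(G) = -2*G*(18 + G) (I(G) = -2*(18 + G)*G = -2*G*(18 + G))
b = -6462 (b = 3*(-2154) = -6462)
E(h, M) = -38 - h (E(h, M) = -2*1*(18 + 1) - h = -2*1*19 - h = -38 - h)
b - E(46, 35) = -6462 - (-38 - 1*46) = -6462 - (-38 - 46) = -6462 - 1*(-84) = -6462 + 84 = -6378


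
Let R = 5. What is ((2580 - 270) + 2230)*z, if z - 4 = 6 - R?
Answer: 22700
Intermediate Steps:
z = 5 (z = 4 + (6 - 1*5) = 4 + (6 - 5) = 4 + 1 = 5)
((2580 - 270) + 2230)*z = ((2580 - 270) + 2230)*5 = (2310 + 2230)*5 = 4540*5 = 22700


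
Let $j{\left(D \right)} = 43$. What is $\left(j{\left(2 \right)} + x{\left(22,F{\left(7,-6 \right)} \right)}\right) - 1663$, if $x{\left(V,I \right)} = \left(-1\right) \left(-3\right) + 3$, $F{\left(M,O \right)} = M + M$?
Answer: $-1614$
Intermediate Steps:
$F{\left(M,O \right)} = 2 M$
$x{\left(V,I \right)} = 6$ ($x{\left(V,I \right)} = 3 + 3 = 6$)
$\left(j{\left(2 \right)} + x{\left(22,F{\left(7,-6 \right)} \right)}\right) - 1663 = \left(43 + 6\right) - 1663 = 49 - 1663 = -1614$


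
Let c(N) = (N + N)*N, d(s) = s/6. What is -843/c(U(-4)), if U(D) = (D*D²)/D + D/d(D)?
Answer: -843/968 ≈ -0.87087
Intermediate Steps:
d(s) = s/6 (d(s) = s*(⅙) = s/6)
U(D) = 6 + D² (U(D) = (D*D²)/D + D/((D/6)) = D³/D + D*(6/D) = D² + 6 = 6 + D²)
c(N) = 2*N² (c(N) = (2*N)*N = 2*N²)
-843/c(U(-4)) = -843*1/(2*(6 + (-4)²)²) = -843*1/(2*(6 + 16)²) = -843/(2*22²) = -843/(2*484) = -843/968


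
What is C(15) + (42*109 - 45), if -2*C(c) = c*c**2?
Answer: 5691/2 ≈ 2845.5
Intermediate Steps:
C(c) = -c**3/2 (C(c) = -c*c**2/2 = -c**3/2)
C(15) + (42*109 - 45) = -1/2*15**3 + (42*109 - 45) = -1/2*3375 + (4578 - 45) = -3375/2 + 4533 = 5691/2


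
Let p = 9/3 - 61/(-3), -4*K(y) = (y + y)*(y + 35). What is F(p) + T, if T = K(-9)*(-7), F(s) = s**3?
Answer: 320887/27 ≈ 11885.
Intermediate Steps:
K(y) = -y*(35 + y)/2 (K(y) = -(y + y)*(y + 35)/4 = -2*y*(35 + y)/4 = -y*(35 + y)/2)
p = 70/3 (p = 9*(1/3) - 61*(-1/3) = 3 + 61/3 = 70/3 ≈ 23.333)
T = -819 (T = -1/2*(-9)*(35 - 9)*(-7) = -1/2*(-9)*26*(-7) = 117*(-7) = -819)
F(p) + T = (70/3)**3 - 819 = 343000/27 - 819 = 320887/27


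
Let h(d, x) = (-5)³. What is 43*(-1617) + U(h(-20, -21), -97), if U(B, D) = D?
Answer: -69628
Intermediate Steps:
h(d, x) = -125
43*(-1617) + U(h(-20, -21), -97) = 43*(-1617) - 97 = -69531 - 97 = -69628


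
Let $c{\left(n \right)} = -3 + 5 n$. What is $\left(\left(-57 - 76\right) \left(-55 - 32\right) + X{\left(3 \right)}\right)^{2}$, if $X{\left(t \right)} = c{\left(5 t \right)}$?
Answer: $135559449$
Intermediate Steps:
$X{\left(t \right)} = -3 + 25 t$ ($X{\left(t \right)} = -3 + 5 \cdot 5 t = -3 + 25 t$)
$\left(\left(-57 - 76\right) \left(-55 - 32\right) + X{\left(3 \right)}\right)^{2} = \left(\left(-57 - 76\right) \left(-55 - 32\right) + \left(-3 + 25 \cdot 3\right)\right)^{2} = \left(\left(-133\right) \left(-87\right) + \left(-3 + 75\right)\right)^{2} = \left(11571 + 72\right)^{2} = 11643^{2} = 135559449$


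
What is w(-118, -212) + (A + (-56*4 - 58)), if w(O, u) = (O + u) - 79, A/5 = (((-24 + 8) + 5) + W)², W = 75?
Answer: 19789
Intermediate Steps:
A = 20480 (A = 5*(((-24 + 8) + 5) + 75)² = 5*((-16 + 5) + 75)² = 5*(-11 + 75)² = 5*64² = 5*4096 = 20480)
w(O, u) = -79 + O + u
w(-118, -212) + (A + (-56*4 - 58)) = (-79 - 118 - 212) + (20480 + (-56*4 - 58)) = -409 + (20480 + (-224 - 58)) = -409 + (20480 - 282) = -409 + 20198 = 19789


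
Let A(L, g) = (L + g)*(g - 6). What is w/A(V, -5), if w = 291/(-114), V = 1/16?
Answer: -776/16511 ≈ -0.046999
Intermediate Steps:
V = 1/16 ≈ 0.062500
w = -97/38 (w = 291*(-1/114) = -97/38 ≈ -2.5526)
A(L, g) = (-6 + g)*(L + g) (A(L, g) = (L + g)*(-6 + g) = (-6 + g)*(L + g))
w/A(V, -5) = -97/(38*((-5)² - 6*1/16 - 6*(-5) + (1/16)*(-5))) = -97/(38*(25 - 3/8 + 30 - 5/16)) = -97/(38*869/16) = -97/38*16/869 = -776/16511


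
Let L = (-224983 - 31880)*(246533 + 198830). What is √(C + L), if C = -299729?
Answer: I*√114397575998 ≈ 3.3823e+5*I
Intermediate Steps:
L = -114397276269 (L = -256863*445363 = -114397276269)
√(C + L) = √(-299729 - 114397276269) = √(-114397575998) = I*√114397575998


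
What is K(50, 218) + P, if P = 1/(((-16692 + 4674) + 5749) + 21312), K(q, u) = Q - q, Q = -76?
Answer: -1895417/15043 ≈ -126.00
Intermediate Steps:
K(q, u) = -76 - q
P = 1/15043 (P = 1/((-12018 + 5749) + 21312) = 1/(-6269 + 21312) = 1/15043 ≈ 6.6476e-5)
K(50, 218) + P = (-76 - 1*50) + 1/15043 = (-76 - 50) + 1/15043 = -126 + 1/15043 = -1895417/15043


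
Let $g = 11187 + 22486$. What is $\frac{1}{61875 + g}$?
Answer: $\frac{1}{95548} \approx 1.0466 \cdot 10^{-5}$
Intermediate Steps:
$g = 33673$
$\frac{1}{61875 + g} = \frac{1}{61875 + 33673} = \frac{1}{95548}$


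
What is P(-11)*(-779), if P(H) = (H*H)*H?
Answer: 1036849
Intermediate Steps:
P(H) = H³ (P(H) = H²*H = H³)
P(-11)*(-779) = (-11)³*(-779) = -1331*(-779) = 1036849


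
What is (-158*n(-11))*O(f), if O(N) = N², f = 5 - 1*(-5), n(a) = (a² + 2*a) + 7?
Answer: -1674800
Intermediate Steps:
n(a) = 7 + a² + 2*a
f = 10 (f = 5 + 5 = 10)
(-158*n(-11))*O(f) = -158*(7 + (-11)² + 2*(-11))*10² = -158*(7 + 121 - 22)*100 = -158*106*100 = -16748*100 = -1674800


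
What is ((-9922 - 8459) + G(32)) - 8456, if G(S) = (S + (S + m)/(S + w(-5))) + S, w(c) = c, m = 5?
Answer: -722834/27 ≈ -26772.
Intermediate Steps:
G(S) = 2*S + (5 + S)/(-5 + S) (G(S) = (S + (S + 5)/(S - 5)) + S = (S + (5 + S)/(-5 + S)) + S = 2*S + (5 + S)/(-5 + S))
((-9922 - 8459) + G(32)) - 8456 = ((-9922 - 8459) + (5 - 9*32 + 2*32**2)/(-5 + 32)) - 8456 = (-18381 + (5 - 288 + 2*1024)/27) - 8456 = (-18381 + (5 - 288 + 2048)/27) - 8456 = (-18381 + (1/27)*1765) - 8456 = (-18381 + 1765/27) - 8456 = -494522/27 - 8456 = -722834/27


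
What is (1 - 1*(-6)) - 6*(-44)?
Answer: 271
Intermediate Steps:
(1 - 1*(-6)) - 6*(-44) = (1 + 6) + 264 = 7 + 264 = 271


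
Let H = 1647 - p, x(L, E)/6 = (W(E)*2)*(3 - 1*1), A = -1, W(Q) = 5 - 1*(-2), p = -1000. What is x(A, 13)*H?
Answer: 444696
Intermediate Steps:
W(Q) = 7 (W(Q) = 5 + 2 = 7)
x(L, E) = 168 (x(L, E) = 6*((7*2)*(3 - 1*1)) = 6*(14*(3 - 1)) = 6*(14*2) = 6*28 = 168)
H = 2647 (H = 1647 - 1*(-1000) = 1647 + 1000 = 2647)
x(A, 13)*H = 168*2647 = 444696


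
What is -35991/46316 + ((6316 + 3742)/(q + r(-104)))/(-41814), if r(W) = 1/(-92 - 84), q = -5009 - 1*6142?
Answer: -1476727225351085/1900419462353124 ≈ -0.77705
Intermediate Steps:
q = -11151 (q = -5009 - 6142 = -11151)
r(W) = -1/176 (r(W) = 1/(-176) = -1/176)
-35991/46316 + ((6316 + 3742)/(q + r(-104)))/(-41814) = -35991/46316 + ((6316 + 3742)/(-11151 - 1/176))/(-41814) = -35991*1/46316 + (10058/(-1962577/176))*(-1/41814) = -35991/46316 + (10058*(-176/1962577))*(-1/41814) = -35991/46316 - 1770208/1962577*(-1/41814) = -35991/46316 + 885104/41031597339 = -1476727225351085/1900419462353124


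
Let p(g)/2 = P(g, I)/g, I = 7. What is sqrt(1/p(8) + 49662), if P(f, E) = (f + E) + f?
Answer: sqrt(26271290)/23 ≈ 222.85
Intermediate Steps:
P(f, E) = E + 2*f (P(f, E) = (E + f) + f = E + 2*f)
p(g) = 2*(7 + 2*g)/g (p(g) = 2*((7 + 2*g)/g) = 2*(7 + 2*g)/g)
sqrt(1/p(8) + 49662) = sqrt(1/(4 + 14/8) + 49662) = sqrt(1/(4 + 14*(1/8)) + 49662) = sqrt(1/(4 + 7/4) + 49662) = sqrt(1/(23/4) + 49662) = sqrt(4/23 + 49662) = sqrt(1142230/23) = sqrt(26271290)/23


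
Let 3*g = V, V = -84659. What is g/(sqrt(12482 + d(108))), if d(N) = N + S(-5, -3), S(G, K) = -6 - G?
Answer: -84659*sqrt(12589)/37767 ≈ -251.51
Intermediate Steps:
d(N) = -1 + N (d(N) = N + (-6 - 1*(-5)) = N + (-6 + 5) = N - 1 = -1 + N)
g = -84659/3 (g = (1/3)*(-84659) = -84659/3 ≈ -28220.)
g/(sqrt(12482 + d(108))) = -84659/(3*sqrt(12482 + (-1 + 108))) = -84659/(3*sqrt(12482 + 107)) = -84659*sqrt(12589)/12589/3 = -84659*sqrt(12589)/37767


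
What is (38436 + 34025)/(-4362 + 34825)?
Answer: 72461/30463 ≈ 2.3787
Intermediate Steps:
(38436 + 34025)/(-4362 + 34825) = 72461/30463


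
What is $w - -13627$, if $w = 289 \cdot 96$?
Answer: $41371$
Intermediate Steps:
$w = 27744$
$w - -13627 = 27744 - -13627 = 27744 + 13627 = 41371$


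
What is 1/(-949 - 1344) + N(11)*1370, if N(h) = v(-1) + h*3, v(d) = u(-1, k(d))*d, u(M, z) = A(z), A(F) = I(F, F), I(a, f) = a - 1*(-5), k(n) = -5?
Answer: 103666529/2293 ≈ 45210.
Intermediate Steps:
I(a, f) = 5 + a (I(a, f) = a + 5 = 5 + a)
A(F) = 5 + F
u(M, z) = 5 + z
v(d) = 0 (v(d) = (5 - 5)*d = 0*d = 0)
N(h) = 3*h (N(h) = 0 + h*3 = 0 + 3*h = 3*h)
1/(-949 - 1344) + N(11)*1370 = 1/(-949 - 1344) + (3*11)*1370 = 1/(-2293) + 33*1370 = -1/2293 + 45210 = 103666529/2293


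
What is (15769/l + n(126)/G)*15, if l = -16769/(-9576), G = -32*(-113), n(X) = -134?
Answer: 4095210108435/30318352 ≈ 1.3507e+5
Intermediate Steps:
G = 3616
l = 16769/9576 (l = -16769*(-1/9576) = 16769/9576 ≈ 1.7511)
(15769/l + n(126)/G)*15 = (15769/(16769/9576) - 134/3616)*15 = (15769*(9576/16769) - 134*1/3616)*15 = (151003944/16769 - 67/1808)*15 = (273014007229/30318352)*15 = 4095210108435/30318352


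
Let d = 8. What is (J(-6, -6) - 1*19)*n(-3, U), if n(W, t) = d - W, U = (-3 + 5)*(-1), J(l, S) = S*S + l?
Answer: 121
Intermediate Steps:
J(l, S) = l + S² (J(l, S) = S² + l = l + S²)
U = -2 (U = 2*(-1) = -2)
n(W, t) = 8 - W
(J(-6, -6) - 1*19)*n(-3, U) = ((-6 + (-6)²) - 1*19)*(8 - 1*(-3)) = ((-6 + 36) - 19)*(8 + 3) = (30 - 19)*11 = 11*11 = 121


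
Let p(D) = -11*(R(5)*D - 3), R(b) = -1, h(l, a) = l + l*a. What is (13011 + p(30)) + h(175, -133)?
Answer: -9726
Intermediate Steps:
h(l, a) = l + a*l
p(D) = 33 + 11*D (p(D) = -11*(-D - 3) = -11*(-3 - D) = 33 + 11*D)
(13011 + p(30)) + h(175, -133) = (13011 + (33 + 11*30)) + 175*(1 - 133) = (13011 + (33 + 330)) + 175*(-132) = (13011 + 363) - 23100 = 13374 - 23100 = -9726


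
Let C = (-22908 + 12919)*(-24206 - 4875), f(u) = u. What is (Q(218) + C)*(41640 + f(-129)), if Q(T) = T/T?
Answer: 12058534956210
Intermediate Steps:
Q(T) = 1
C = 290490109 (C = -9989*(-29081) = 290490109)
(Q(218) + C)*(41640 + f(-129)) = (1 + 290490109)*(41640 - 129) = 290490110*41511 = 12058534956210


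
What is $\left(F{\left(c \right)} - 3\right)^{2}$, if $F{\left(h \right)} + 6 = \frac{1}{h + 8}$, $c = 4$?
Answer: $\frac{11449}{144} \approx 79.507$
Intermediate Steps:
$F{\left(h \right)} = -6 + \frac{1}{8 + h}$ ($F{\left(h \right)} = -6 + \frac{1}{h + 8} = -6 + \frac{1}{8 + h}$)
$\left(F{\left(c \right)} - 3\right)^{2} = \left(\frac{-47 - 24}{8 + 4} - 3\right)^{2} = \left(\frac{-47 - 24}{12} - 3\right)^{2} = \left(\frac{1}{12} \left(-71\right) - 3\right)^{2} = \left(- \frac{71}{12} - 3\right)^{2} = \left(- \frac{107}{12}\right)^{2} = \frac{11449}{144}$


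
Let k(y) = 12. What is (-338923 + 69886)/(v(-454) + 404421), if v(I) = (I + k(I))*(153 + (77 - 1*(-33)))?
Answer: -269037/288175 ≈ -0.93359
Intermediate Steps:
v(I) = 3156 + 263*I (v(I) = (I + 12)*(153 + (77 - 1*(-33))) = (12 + I)*(153 + (77 + 33)) = (12 + I)*(153 + 110) = (12 + I)*263 = 3156 + 263*I)
(-338923 + 69886)/(v(-454) + 404421) = (-338923 + 69886)/((3156 + 263*(-454)) + 404421) = -269037/((3156 - 119402) + 404421) = -269037/(-116246 + 404421) = -269037/288175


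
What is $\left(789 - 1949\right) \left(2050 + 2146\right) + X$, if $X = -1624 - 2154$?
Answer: $-4871138$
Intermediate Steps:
$X = -3778$
$\left(789 - 1949\right) \left(2050 + 2146\right) + X = \left(789 - 1949\right) \left(2050 + 2146\right) - 3778 = \left(-1160\right) 4196 - 3778 = -4867360 - 3778 = -4871138$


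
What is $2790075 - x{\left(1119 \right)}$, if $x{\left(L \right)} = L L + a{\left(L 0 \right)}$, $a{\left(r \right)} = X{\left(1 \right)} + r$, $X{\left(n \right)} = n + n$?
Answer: $1537912$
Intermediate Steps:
$X{\left(n \right)} = 2 n$
$a{\left(r \right)} = 2 + r$ ($a{\left(r \right)} = 2 \cdot 1 + r = 2 + r$)
$x{\left(L \right)} = 2 + L^{2}$ ($x{\left(L \right)} = L L + \left(2 + L 0\right) = L^{2} + \left(2 + 0\right) = L^{2} + 2 = 2 + L^{2}$)
$2790075 - x{\left(1119 \right)} = 2790075 - \left(2 + 1119^{2}\right) = 2790075 - \left(2 + 1252161\right) = 2790075 - 1252163 = 1537912$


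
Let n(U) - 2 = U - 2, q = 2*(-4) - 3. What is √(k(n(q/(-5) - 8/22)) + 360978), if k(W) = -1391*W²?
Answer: √1077768859/55 ≈ 596.90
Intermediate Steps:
q = -11 (q = -8 - 3 = -11)
n(U) = U (n(U) = 2 + (U - 2) = 2 + (-2 + U) = U)
√(k(n(q/(-5) - 8/22)) + 360978) = √(-1391*(-11/(-5) - 8/22)² + 360978) = √(-1391*(-11*(-⅕) - 8*1/22)² + 360978) = √(-1391*(11/5 - 4/11)² + 360978) = √(-1391*(101/55)² + 360978) = √(-1391*10201/3025 + 360978) = √(-14189591/3025 + 360978) = √(1077768859/3025) = √1077768859/55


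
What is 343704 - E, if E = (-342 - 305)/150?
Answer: 51556247/150 ≈ 3.4371e+5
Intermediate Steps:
E = -647/150 (E = (1/150)*(-647) = -647/150 ≈ -4.3133)
343704 - E = 343704 - 1*(-647/150) = 343704 + 647/150 = 51556247/150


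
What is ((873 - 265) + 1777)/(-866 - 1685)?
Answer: -2385/2551 ≈ -0.93493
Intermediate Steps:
((873 - 265) + 1777)/(-866 - 1685) = (608 + 1777)/(-2551) = 2385*(-1/2551) = -2385/2551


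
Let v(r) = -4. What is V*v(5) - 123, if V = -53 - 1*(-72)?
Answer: -199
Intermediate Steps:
V = 19 (V = -53 + 72 = 19)
V*v(5) - 123 = 19*(-4) - 123 = -76 - 123 = -199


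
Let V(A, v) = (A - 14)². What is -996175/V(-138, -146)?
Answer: -996175/23104 ≈ -43.117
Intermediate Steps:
V(A, v) = (-14 + A)²
-996175/V(-138, -146) = -996175/(-14 - 138)² = -996175/((-152)²) = -996175/23104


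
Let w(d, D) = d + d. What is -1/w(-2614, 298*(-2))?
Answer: 1/5228 ≈ 0.00019128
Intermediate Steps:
w(d, D) = 2*d
-1/w(-2614, 298*(-2)) = -1/(2*(-2614)) = -1/(-5228) = -1*(-1/5228) = 1/5228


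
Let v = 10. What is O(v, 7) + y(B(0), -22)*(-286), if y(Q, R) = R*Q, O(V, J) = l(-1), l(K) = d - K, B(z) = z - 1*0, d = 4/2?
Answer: 3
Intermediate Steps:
d = 2 (d = 4*(½) = 2)
B(z) = z (B(z) = z + 0 = z)
l(K) = 2 - K
O(V, J) = 3 (O(V, J) = 2 - 1*(-1) = 2 + 1 = 3)
y(Q, R) = Q*R
O(v, 7) + y(B(0), -22)*(-286) = 3 + (0*(-22))*(-286) = 3 + 0*(-286) = 3 + 0 = 3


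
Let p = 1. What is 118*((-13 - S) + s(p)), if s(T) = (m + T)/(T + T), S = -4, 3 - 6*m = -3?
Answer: -944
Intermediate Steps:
m = 1 (m = ½ - ⅙*(-3) = ½ + ½ = 1)
s(T) = (1 + T)/(2*T) (s(T) = (1 + T)/(T + T) = (1 + T)/((2*T)) = (1 + T)*(1/(2*T)) = (1 + T)/(2*T))
118*((-13 - S) + s(p)) = 118*((-13 - 1*(-4)) + (½)*(1 + 1)/1) = 118*((-13 + 4) + (½)*1*2) = 118*(-9 + 1) = 118*(-8) = -944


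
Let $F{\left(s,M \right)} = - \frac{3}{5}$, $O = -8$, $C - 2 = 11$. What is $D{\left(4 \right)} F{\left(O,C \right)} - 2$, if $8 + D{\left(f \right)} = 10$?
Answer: $- \frac{16}{5} \approx -3.2$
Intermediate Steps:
$C = 13$ ($C = 2 + 11 = 13$)
$D{\left(f \right)} = 2$ ($D{\left(f \right)} = -8 + 10 = 2$)
$F{\left(s,M \right)} = - \frac{3}{5}$ ($F{\left(s,M \right)} = \left(-3\right) \frac{1}{5} = - \frac{3}{5}$)
$D{\left(4 \right)} F{\left(O,C \right)} - 2 = 2 \left(- \frac{3}{5}\right) - 2 = - \frac{6}{5} - 2 = - \frac{16}{5}$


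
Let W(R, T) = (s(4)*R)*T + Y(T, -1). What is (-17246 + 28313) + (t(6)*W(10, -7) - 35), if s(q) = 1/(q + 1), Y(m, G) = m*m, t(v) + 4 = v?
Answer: 11102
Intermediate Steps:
t(v) = -4 + v
Y(m, G) = m**2
s(q) = 1/(1 + q)
W(R, T) = T**2 + R*T/5 (W(R, T) = (R/(1 + 4))*T + T**2 = (R/5)*T + T**2 = R*T/5 + T**2 = T**2 + R*T/5)
(-17246 + 28313) + (t(6)*W(10, -7) - 35) = (-17246 + 28313) + ((-4 + 6)*((1/5)*(-7)*(10 + 5*(-7))) - 35) = 11067 + (2*((1/5)*(-7)*(10 - 35)) - 35) = 11067 + (2*((1/5)*(-7)*(-25)) - 35) = 11067 + (2*35 - 35) = 11067 + (70 - 35) = 11067 + 35 = 11102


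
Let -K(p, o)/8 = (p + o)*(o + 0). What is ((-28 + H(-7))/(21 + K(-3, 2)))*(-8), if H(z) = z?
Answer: 280/37 ≈ 7.5676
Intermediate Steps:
K(p, o) = -8*o*(o + p) (K(p, o) = -8*(p + o)*(o + 0) = -8*(o + p)*o = -8*o*(o + p))
((-28 + H(-7))/(21 + K(-3, 2)))*(-8) = ((-28 - 7)/(21 - 8*2*(2 - 3)))*(-8) = -35/(21 - 8*2*(-1))*(-8) = -35/(21 + 16)*(-8) = -35/37*(-8) = 280/37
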